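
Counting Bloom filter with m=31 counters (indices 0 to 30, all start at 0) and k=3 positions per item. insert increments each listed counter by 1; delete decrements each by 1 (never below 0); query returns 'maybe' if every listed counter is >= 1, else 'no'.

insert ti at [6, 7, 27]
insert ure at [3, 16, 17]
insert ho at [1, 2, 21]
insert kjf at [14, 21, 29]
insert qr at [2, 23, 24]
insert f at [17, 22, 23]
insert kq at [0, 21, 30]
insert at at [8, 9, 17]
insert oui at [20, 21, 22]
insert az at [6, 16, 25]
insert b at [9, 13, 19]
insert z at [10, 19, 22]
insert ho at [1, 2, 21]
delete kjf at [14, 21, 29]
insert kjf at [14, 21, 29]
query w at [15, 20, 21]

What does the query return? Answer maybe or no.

Step 1: insert ti at [6, 7, 27] -> counters=[0,0,0,0,0,0,1,1,0,0,0,0,0,0,0,0,0,0,0,0,0,0,0,0,0,0,0,1,0,0,0]
Step 2: insert ure at [3, 16, 17] -> counters=[0,0,0,1,0,0,1,1,0,0,0,0,0,0,0,0,1,1,0,0,0,0,0,0,0,0,0,1,0,0,0]
Step 3: insert ho at [1, 2, 21] -> counters=[0,1,1,1,0,0,1,1,0,0,0,0,0,0,0,0,1,1,0,0,0,1,0,0,0,0,0,1,0,0,0]
Step 4: insert kjf at [14, 21, 29] -> counters=[0,1,1,1,0,0,1,1,0,0,0,0,0,0,1,0,1,1,0,0,0,2,0,0,0,0,0,1,0,1,0]
Step 5: insert qr at [2, 23, 24] -> counters=[0,1,2,1,0,0,1,1,0,0,0,0,0,0,1,0,1,1,0,0,0,2,0,1,1,0,0,1,0,1,0]
Step 6: insert f at [17, 22, 23] -> counters=[0,1,2,1,0,0,1,1,0,0,0,0,0,0,1,0,1,2,0,0,0,2,1,2,1,0,0,1,0,1,0]
Step 7: insert kq at [0, 21, 30] -> counters=[1,1,2,1,0,0,1,1,0,0,0,0,0,0,1,0,1,2,0,0,0,3,1,2,1,0,0,1,0,1,1]
Step 8: insert at at [8, 9, 17] -> counters=[1,1,2,1,0,0,1,1,1,1,0,0,0,0,1,0,1,3,0,0,0,3,1,2,1,0,0,1,0,1,1]
Step 9: insert oui at [20, 21, 22] -> counters=[1,1,2,1,0,0,1,1,1,1,0,0,0,0,1,0,1,3,0,0,1,4,2,2,1,0,0,1,0,1,1]
Step 10: insert az at [6, 16, 25] -> counters=[1,1,2,1,0,0,2,1,1,1,0,0,0,0,1,0,2,3,0,0,1,4,2,2,1,1,0,1,0,1,1]
Step 11: insert b at [9, 13, 19] -> counters=[1,1,2,1,0,0,2,1,1,2,0,0,0,1,1,0,2,3,0,1,1,4,2,2,1,1,0,1,0,1,1]
Step 12: insert z at [10, 19, 22] -> counters=[1,1,2,1,0,0,2,1,1,2,1,0,0,1,1,0,2,3,0,2,1,4,3,2,1,1,0,1,0,1,1]
Step 13: insert ho at [1, 2, 21] -> counters=[1,2,3,1,0,0,2,1,1,2,1,0,0,1,1,0,2,3,0,2,1,5,3,2,1,1,0,1,0,1,1]
Step 14: delete kjf at [14, 21, 29] -> counters=[1,2,3,1,0,0,2,1,1,2,1,0,0,1,0,0,2,3,0,2,1,4,3,2,1,1,0,1,0,0,1]
Step 15: insert kjf at [14, 21, 29] -> counters=[1,2,3,1,0,0,2,1,1,2,1,0,0,1,1,0,2,3,0,2,1,5,3,2,1,1,0,1,0,1,1]
Query w: check counters[15]=0 counters[20]=1 counters[21]=5 -> no

Answer: no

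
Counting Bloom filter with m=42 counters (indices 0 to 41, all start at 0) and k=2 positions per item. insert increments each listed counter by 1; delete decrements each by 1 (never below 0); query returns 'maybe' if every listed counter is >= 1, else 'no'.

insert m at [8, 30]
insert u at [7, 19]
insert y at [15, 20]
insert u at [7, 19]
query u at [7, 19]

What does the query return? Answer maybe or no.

Answer: maybe

Derivation:
Step 1: insert m at [8, 30] -> counters=[0,0,0,0,0,0,0,0,1,0,0,0,0,0,0,0,0,0,0,0,0,0,0,0,0,0,0,0,0,0,1,0,0,0,0,0,0,0,0,0,0,0]
Step 2: insert u at [7, 19] -> counters=[0,0,0,0,0,0,0,1,1,0,0,0,0,0,0,0,0,0,0,1,0,0,0,0,0,0,0,0,0,0,1,0,0,0,0,0,0,0,0,0,0,0]
Step 3: insert y at [15, 20] -> counters=[0,0,0,0,0,0,0,1,1,0,0,0,0,0,0,1,0,0,0,1,1,0,0,0,0,0,0,0,0,0,1,0,0,0,0,0,0,0,0,0,0,0]
Step 4: insert u at [7, 19] -> counters=[0,0,0,0,0,0,0,2,1,0,0,0,0,0,0,1,0,0,0,2,1,0,0,0,0,0,0,0,0,0,1,0,0,0,0,0,0,0,0,0,0,0]
Query u: check counters[7]=2 counters[19]=2 -> maybe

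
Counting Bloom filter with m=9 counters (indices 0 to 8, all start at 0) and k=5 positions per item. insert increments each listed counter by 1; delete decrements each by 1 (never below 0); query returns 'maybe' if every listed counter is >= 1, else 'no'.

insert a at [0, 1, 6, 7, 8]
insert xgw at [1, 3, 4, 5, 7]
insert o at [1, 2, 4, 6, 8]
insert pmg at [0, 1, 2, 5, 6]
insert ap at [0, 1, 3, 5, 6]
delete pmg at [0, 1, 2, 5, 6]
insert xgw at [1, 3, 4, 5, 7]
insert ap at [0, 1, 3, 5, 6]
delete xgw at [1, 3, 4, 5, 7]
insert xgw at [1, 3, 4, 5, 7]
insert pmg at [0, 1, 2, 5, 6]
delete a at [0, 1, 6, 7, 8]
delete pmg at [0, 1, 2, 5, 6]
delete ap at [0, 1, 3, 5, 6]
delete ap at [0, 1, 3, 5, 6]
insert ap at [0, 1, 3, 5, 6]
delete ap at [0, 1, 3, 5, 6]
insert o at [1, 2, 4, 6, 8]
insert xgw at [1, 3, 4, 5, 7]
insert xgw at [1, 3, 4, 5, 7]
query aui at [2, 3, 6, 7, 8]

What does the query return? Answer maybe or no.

Answer: maybe

Derivation:
Step 1: insert a at [0, 1, 6, 7, 8] -> counters=[1,1,0,0,0,0,1,1,1]
Step 2: insert xgw at [1, 3, 4, 5, 7] -> counters=[1,2,0,1,1,1,1,2,1]
Step 3: insert o at [1, 2, 4, 6, 8] -> counters=[1,3,1,1,2,1,2,2,2]
Step 4: insert pmg at [0, 1, 2, 5, 6] -> counters=[2,4,2,1,2,2,3,2,2]
Step 5: insert ap at [0, 1, 3, 5, 6] -> counters=[3,5,2,2,2,3,4,2,2]
Step 6: delete pmg at [0, 1, 2, 5, 6] -> counters=[2,4,1,2,2,2,3,2,2]
Step 7: insert xgw at [1, 3, 4, 5, 7] -> counters=[2,5,1,3,3,3,3,3,2]
Step 8: insert ap at [0, 1, 3, 5, 6] -> counters=[3,6,1,4,3,4,4,3,2]
Step 9: delete xgw at [1, 3, 4, 5, 7] -> counters=[3,5,1,3,2,3,4,2,2]
Step 10: insert xgw at [1, 3, 4, 5, 7] -> counters=[3,6,1,4,3,4,4,3,2]
Step 11: insert pmg at [0, 1, 2, 5, 6] -> counters=[4,7,2,4,3,5,5,3,2]
Step 12: delete a at [0, 1, 6, 7, 8] -> counters=[3,6,2,4,3,5,4,2,1]
Step 13: delete pmg at [0, 1, 2, 5, 6] -> counters=[2,5,1,4,3,4,3,2,1]
Step 14: delete ap at [0, 1, 3, 5, 6] -> counters=[1,4,1,3,3,3,2,2,1]
Step 15: delete ap at [0, 1, 3, 5, 6] -> counters=[0,3,1,2,3,2,1,2,1]
Step 16: insert ap at [0, 1, 3, 5, 6] -> counters=[1,4,1,3,3,3,2,2,1]
Step 17: delete ap at [0, 1, 3, 5, 6] -> counters=[0,3,1,2,3,2,1,2,1]
Step 18: insert o at [1, 2, 4, 6, 8] -> counters=[0,4,2,2,4,2,2,2,2]
Step 19: insert xgw at [1, 3, 4, 5, 7] -> counters=[0,5,2,3,5,3,2,3,2]
Step 20: insert xgw at [1, 3, 4, 5, 7] -> counters=[0,6,2,4,6,4,2,4,2]
Query aui: check counters[2]=2 counters[3]=4 counters[6]=2 counters[7]=4 counters[8]=2 -> maybe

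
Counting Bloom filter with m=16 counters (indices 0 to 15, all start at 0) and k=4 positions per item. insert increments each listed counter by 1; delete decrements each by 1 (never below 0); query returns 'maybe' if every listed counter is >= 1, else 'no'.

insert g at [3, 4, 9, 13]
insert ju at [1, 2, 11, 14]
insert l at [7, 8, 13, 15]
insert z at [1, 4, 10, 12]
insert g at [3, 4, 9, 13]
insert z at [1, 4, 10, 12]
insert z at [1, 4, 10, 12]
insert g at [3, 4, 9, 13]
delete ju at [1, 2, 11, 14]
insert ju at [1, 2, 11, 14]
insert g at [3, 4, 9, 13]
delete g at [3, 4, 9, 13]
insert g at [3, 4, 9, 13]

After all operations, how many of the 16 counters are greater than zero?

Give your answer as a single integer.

Step 1: insert g at [3, 4, 9, 13] -> counters=[0,0,0,1,1,0,0,0,0,1,0,0,0,1,0,0]
Step 2: insert ju at [1, 2, 11, 14] -> counters=[0,1,1,1,1,0,0,0,0,1,0,1,0,1,1,0]
Step 3: insert l at [7, 8, 13, 15] -> counters=[0,1,1,1,1,0,0,1,1,1,0,1,0,2,1,1]
Step 4: insert z at [1, 4, 10, 12] -> counters=[0,2,1,1,2,0,0,1,1,1,1,1,1,2,1,1]
Step 5: insert g at [3, 4, 9, 13] -> counters=[0,2,1,2,3,0,0,1,1,2,1,1,1,3,1,1]
Step 6: insert z at [1, 4, 10, 12] -> counters=[0,3,1,2,4,0,0,1,1,2,2,1,2,3,1,1]
Step 7: insert z at [1, 4, 10, 12] -> counters=[0,4,1,2,5,0,0,1,1,2,3,1,3,3,1,1]
Step 8: insert g at [3, 4, 9, 13] -> counters=[0,4,1,3,6,0,0,1,1,3,3,1,3,4,1,1]
Step 9: delete ju at [1, 2, 11, 14] -> counters=[0,3,0,3,6,0,0,1,1,3,3,0,3,4,0,1]
Step 10: insert ju at [1, 2, 11, 14] -> counters=[0,4,1,3,6,0,0,1,1,3,3,1,3,4,1,1]
Step 11: insert g at [3, 4, 9, 13] -> counters=[0,4,1,4,7,0,0,1,1,4,3,1,3,5,1,1]
Step 12: delete g at [3, 4, 9, 13] -> counters=[0,4,1,3,6,0,0,1,1,3,3,1,3,4,1,1]
Step 13: insert g at [3, 4, 9, 13] -> counters=[0,4,1,4,7,0,0,1,1,4,3,1,3,5,1,1]
Final counters=[0,4,1,4,7,0,0,1,1,4,3,1,3,5,1,1] -> 13 nonzero

Answer: 13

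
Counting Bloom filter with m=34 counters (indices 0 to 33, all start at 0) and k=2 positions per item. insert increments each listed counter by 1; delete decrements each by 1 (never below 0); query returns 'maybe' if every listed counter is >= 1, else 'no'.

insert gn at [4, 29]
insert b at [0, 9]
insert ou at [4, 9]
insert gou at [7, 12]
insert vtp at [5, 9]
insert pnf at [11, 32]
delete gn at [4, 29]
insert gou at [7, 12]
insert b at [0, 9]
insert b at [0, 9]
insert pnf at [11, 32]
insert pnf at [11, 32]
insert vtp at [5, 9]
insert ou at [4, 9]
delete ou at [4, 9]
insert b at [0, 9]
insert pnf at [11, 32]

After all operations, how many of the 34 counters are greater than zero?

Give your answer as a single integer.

Answer: 8

Derivation:
Step 1: insert gn at [4, 29] -> counters=[0,0,0,0,1,0,0,0,0,0,0,0,0,0,0,0,0,0,0,0,0,0,0,0,0,0,0,0,0,1,0,0,0,0]
Step 2: insert b at [0, 9] -> counters=[1,0,0,0,1,0,0,0,0,1,0,0,0,0,0,0,0,0,0,0,0,0,0,0,0,0,0,0,0,1,0,0,0,0]
Step 3: insert ou at [4, 9] -> counters=[1,0,0,0,2,0,0,0,0,2,0,0,0,0,0,0,0,0,0,0,0,0,0,0,0,0,0,0,0,1,0,0,0,0]
Step 4: insert gou at [7, 12] -> counters=[1,0,0,0,2,0,0,1,0,2,0,0,1,0,0,0,0,0,0,0,0,0,0,0,0,0,0,0,0,1,0,0,0,0]
Step 5: insert vtp at [5, 9] -> counters=[1,0,0,0,2,1,0,1,0,3,0,0,1,0,0,0,0,0,0,0,0,0,0,0,0,0,0,0,0,1,0,0,0,0]
Step 6: insert pnf at [11, 32] -> counters=[1,0,0,0,2,1,0,1,0,3,0,1,1,0,0,0,0,0,0,0,0,0,0,0,0,0,0,0,0,1,0,0,1,0]
Step 7: delete gn at [4, 29] -> counters=[1,0,0,0,1,1,0,1,0,3,0,1,1,0,0,0,0,0,0,0,0,0,0,0,0,0,0,0,0,0,0,0,1,0]
Step 8: insert gou at [7, 12] -> counters=[1,0,0,0,1,1,0,2,0,3,0,1,2,0,0,0,0,0,0,0,0,0,0,0,0,0,0,0,0,0,0,0,1,0]
Step 9: insert b at [0, 9] -> counters=[2,0,0,0,1,1,0,2,0,4,0,1,2,0,0,0,0,0,0,0,0,0,0,0,0,0,0,0,0,0,0,0,1,0]
Step 10: insert b at [0, 9] -> counters=[3,0,0,0,1,1,0,2,0,5,0,1,2,0,0,0,0,0,0,0,0,0,0,0,0,0,0,0,0,0,0,0,1,0]
Step 11: insert pnf at [11, 32] -> counters=[3,0,0,0,1,1,0,2,0,5,0,2,2,0,0,0,0,0,0,0,0,0,0,0,0,0,0,0,0,0,0,0,2,0]
Step 12: insert pnf at [11, 32] -> counters=[3,0,0,0,1,1,0,2,0,5,0,3,2,0,0,0,0,0,0,0,0,0,0,0,0,0,0,0,0,0,0,0,3,0]
Step 13: insert vtp at [5, 9] -> counters=[3,0,0,0,1,2,0,2,0,6,0,3,2,0,0,0,0,0,0,0,0,0,0,0,0,0,0,0,0,0,0,0,3,0]
Step 14: insert ou at [4, 9] -> counters=[3,0,0,0,2,2,0,2,0,7,0,3,2,0,0,0,0,0,0,0,0,0,0,0,0,0,0,0,0,0,0,0,3,0]
Step 15: delete ou at [4, 9] -> counters=[3,0,0,0,1,2,0,2,0,6,0,3,2,0,0,0,0,0,0,0,0,0,0,0,0,0,0,0,0,0,0,0,3,0]
Step 16: insert b at [0, 9] -> counters=[4,0,0,0,1,2,0,2,0,7,0,3,2,0,0,0,0,0,0,0,0,0,0,0,0,0,0,0,0,0,0,0,3,0]
Step 17: insert pnf at [11, 32] -> counters=[4,0,0,0,1,2,0,2,0,7,0,4,2,0,0,0,0,0,0,0,0,0,0,0,0,0,0,0,0,0,0,0,4,0]
Final counters=[4,0,0,0,1,2,0,2,0,7,0,4,2,0,0,0,0,0,0,0,0,0,0,0,0,0,0,0,0,0,0,0,4,0] -> 8 nonzero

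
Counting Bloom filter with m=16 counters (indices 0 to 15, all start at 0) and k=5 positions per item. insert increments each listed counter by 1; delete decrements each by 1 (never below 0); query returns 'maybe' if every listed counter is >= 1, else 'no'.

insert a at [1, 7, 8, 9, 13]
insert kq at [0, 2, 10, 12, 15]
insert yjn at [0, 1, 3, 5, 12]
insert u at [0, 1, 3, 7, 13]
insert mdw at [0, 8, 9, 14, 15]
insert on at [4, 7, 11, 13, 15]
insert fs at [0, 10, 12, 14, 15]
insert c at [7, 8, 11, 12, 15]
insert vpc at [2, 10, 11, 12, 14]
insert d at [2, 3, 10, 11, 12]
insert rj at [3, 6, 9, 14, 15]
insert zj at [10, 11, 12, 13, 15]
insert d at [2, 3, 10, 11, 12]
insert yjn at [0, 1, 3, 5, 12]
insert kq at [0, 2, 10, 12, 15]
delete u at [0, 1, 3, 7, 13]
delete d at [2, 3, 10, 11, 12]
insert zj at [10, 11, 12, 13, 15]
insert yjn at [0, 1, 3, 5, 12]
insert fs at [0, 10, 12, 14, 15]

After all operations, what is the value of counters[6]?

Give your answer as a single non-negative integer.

Answer: 1

Derivation:
Step 1: insert a at [1, 7, 8, 9, 13] -> counters=[0,1,0,0,0,0,0,1,1,1,0,0,0,1,0,0]
Step 2: insert kq at [0, 2, 10, 12, 15] -> counters=[1,1,1,0,0,0,0,1,1,1,1,0,1,1,0,1]
Step 3: insert yjn at [0, 1, 3, 5, 12] -> counters=[2,2,1,1,0,1,0,1,1,1,1,0,2,1,0,1]
Step 4: insert u at [0, 1, 3, 7, 13] -> counters=[3,3,1,2,0,1,0,2,1,1,1,0,2,2,0,1]
Step 5: insert mdw at [0, 8, 9, 14, 15] -> counters=[4,3,1,2,0,1,0,2,2,2,1,0,2,2,1,2]
Step 6: insert on at [4, 7, 11, 13, 15] -> counters=[4,3,1,2,1,1,0,3,2,2,1,1,2,3,1,3]
Step 7: insert fs at [0, 10, 12, 14, 15] -> counters=[5,3,1,2,1,1,0,3,2,2,2,1,3,3,2,4]
Step 8: insert c at [7, 8, 11, 12, 15] -> counters=[5,3,1,2,1,1,0,4,3,2,2,2,4,3,2,5]
Step 9: insert vpc at [2, 10, 11, 12, 14] -> counters=[5,3,2,2,1,1,0,4,3,2,3,3,5,3,3,5]
Step 10: insert d at [2, 3, 10, 11, 12] -> counters=[5,3,3,3,1,1,0,4,3,2,4,4,6,3,3,5]
Step 11: insert rj at [3, 6, 9, 14, 15] -> counters=[5,3,3,4,1,1,1,4,3,3,4,4,6,3,4,6]
Step 12: insert zj at [10, 11, 12, 13, 15] -> counters=[5,3,3,4,1,1,1,4,3,3,5,5,7,4,4,7]
Step 13: insert d at [2, 3, 10, 11, 12] -> counters=[5,3,4,5,1,1,1,4,3,3,6,6,8,4,4,7]
Step 14: insert yjn at [0, 1, 3, 5, 12] -> counters=[6,4,4,6,1,2,1,4,3,3,6,6,9,4,4,7]
Step 15: insert kq at [0, 2, 10, 12, 15] -> counters=[7,4,5,6,1,2,1,4,3,3,7,6,10,4,4,8]
Step 16: delete u at [0, 1, 3, 7, 13] -> counters=[6,3,5,5,1,2,1,3,3,3,7,6,10,3,4,8]
Step 17: delete d at [2, 3, 10, 11, 12] -> counters=[6,3,4,4,1,2,1,3,3,3,6,5,9,3,4,8]
Step 18: insert zj at [10, 11, 12, 13, 15] -> counters=[6,3,4,4,1,2,1,3,3,3,7,6,10,4,4,9]
Step 19: insert yjn at [0, 1, 3, 5, 12] -> counters=[7,4,4,5,1,3,1,3,3,3,7,6,11,4,4,9]
Step 20: insert fs at [0, 10, 12, 14, 15] -> counters=[8,4,4,5,1,3,1,3,3,3,8,6,12,4,5,10]
Final counters=[8,4,4,5,1,3,1,3,3,3,8,6,12,4,5,10] -> counters[6]=1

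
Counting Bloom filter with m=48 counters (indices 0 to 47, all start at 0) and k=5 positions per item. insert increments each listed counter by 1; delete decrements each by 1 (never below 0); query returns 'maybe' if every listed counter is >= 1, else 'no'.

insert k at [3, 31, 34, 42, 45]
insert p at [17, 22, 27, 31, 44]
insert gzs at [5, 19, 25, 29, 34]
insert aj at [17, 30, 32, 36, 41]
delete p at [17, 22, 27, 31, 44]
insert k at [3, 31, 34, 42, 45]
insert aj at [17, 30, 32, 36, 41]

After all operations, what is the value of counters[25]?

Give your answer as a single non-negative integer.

Step 1: insert k at [3, 31, 34, 42, 45] -> counters=[0,0,0,1,0,0,0,0,0,0,0,0,0,0,0,0,0,0,0,0,0,0,0,0,0,0,0,0,0,0,0,1,0,0,1,0,0,0,0,0,0,0,1,0,0,1,0,0]
Step 2: insert p at [17, 22, 27, 31, 44] -> counters=[0,0,0,1,0,0,0,0,0,0,0,0,0,0,0,0,0,1,0,0,0,0,1,0,0,0,0,1,0,0,0,2,0,0,1,0,0,0,0,0,0,0,1,0,1,1,0,0]
Step 3: insert gzs at [5, 19, 25, 29, 34] -> counters=[0,0,0,1,0,1,0,0,0,0,0,0,0,0,0,0,0,1,0,1,0,0,1,0,0,1,0,1,0,1,0,2,0,0,2,0,0,0,0,0,0,0,1,0,1,1,0,0]
Step 4: insert aj at [17, 30, 32, 36, 41] -> counters=[0,0,0,1,0,1,0,0,0,0,0,0,0,0,0,0,0,2,0,1,0,0,1,0,0,1,0,1,0,1,1,2,1,0,2,0,1,0,0,0,0,1,1,0,1,1,0,0]
Step 5: delete p at [17, 22, 27, 31, 44] -> counters=[0,0,0,1,0,1,0,0,0,0,0,0,0,0,0,0,0,1,0,1,0,0,0,0,0,1,0,0,0,1,1,1,1,0,2,0,1,0,0,0,0,1,1,0,0,1,0,0]
Step 6: insert k at [3, 31, 34, 42, 45] -> counters=[0,0,0,2,0,1,0,0,0,0,0,0,0,0,0,0,0,1,0,1,0,0,0,0,0,1,0,0,0,1,1,2,1,0,3,0,1,0,0,0,0,1,2,0,0,2,0,0]
Step 7: insert aj at [17, 30, 32, 36, 41] -> counters=[0,0,0,2,0,1,0,0,0,0,0,0,0,0,0,0,0,2,0,1,0,0,0,0,0,1,0,0,0,1,2,2,2,0,3,0,2,0,0,0,0,2,2,0,0,2,0,0]
Final counters=[0,0,0,2,0,1,0,0,0,0,0,0,0,0,0,0,0,2,0,1,0,0,0,0,0,1,0,0,0,1,2,2,2,0,3,0,2,0,0,0,0,2,2,0,0,2,0,0] -> counters[25]=1

Answer: 1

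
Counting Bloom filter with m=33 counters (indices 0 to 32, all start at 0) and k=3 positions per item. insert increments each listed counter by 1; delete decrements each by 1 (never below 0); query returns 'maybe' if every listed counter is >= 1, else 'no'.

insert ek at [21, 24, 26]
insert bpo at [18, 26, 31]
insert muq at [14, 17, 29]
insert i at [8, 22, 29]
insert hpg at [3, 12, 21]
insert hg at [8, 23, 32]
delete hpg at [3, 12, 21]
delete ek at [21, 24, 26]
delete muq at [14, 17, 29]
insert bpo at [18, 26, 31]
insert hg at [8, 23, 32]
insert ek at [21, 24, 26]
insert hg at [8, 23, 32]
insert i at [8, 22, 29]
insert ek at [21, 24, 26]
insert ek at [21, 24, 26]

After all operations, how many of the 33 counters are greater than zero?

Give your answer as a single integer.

Step 1: insert ek at [21, 24, 26] -> counters=[0,0,0,0,0,0,0,0,0,0,0,0,0,0,0,0,0,0,0,0,0,1,0,0,1,0,1,0,0,0,0,0,0]
Step 2: insert bpo at [18, 26, 31] -> counters=[0,0,0,0,0,0,0,0,0,0,0,0,0,0,0,0,0,0,1,0,0,1,0,0,1,0,2,0,0,0,0,1,0]
Step 3: insert muq at [14, 17, 29] -> counters=[0,0,0,0,0,0,0,0,0,0,0,0,0,0,1,0,0,1,1,0,0,1,0,0,1,0,2,0,0,1,0,1,0]
Step 4: insert i at [8, 22, 29] -> counters=[0,0,0,0,0,0,0,0,1,0,0,0,0,0,1,0,0,1,1,0,0,1,1,0,1,0,2,0,0,2,0,1,0]
Step 5: insert hpg at [3, 12, 21] -> counters=[0,0,0,1,0,0,0,0,1,0,0,0,1,0,1,0,0,1,1,0,0,2,1,0,1,0,2,0,0,2,0,1,0]
Step 6: insert hg at [8, 23, 32] -> counters=[0,0,0,1,0,0,0,0,2,0,0,0,1,0,1,0,0,1,1,0,0,2,1,1,1,0,2,0,0,2,0,1,1]
Step 7: delete hpg at [3, 12, 21] -> counters=[0,0,0,0,0,0,0,0,2,0,0,0,0,0,1,0,0,1,1,0,0,1,1,1,1,0,2,0,0,2,0,1,1]
Step 8: delete ek at [21, 24, 26] -> counters=[0,0,0,0,0,0,0,0,2,0,0,0,0,0,1,0,0,1,1,0,0,0,1,1,0,0,1,0,0,2,0,1,1]
Step 9: delete muq at [14, 17, 29] -> counters=[0,0,0,0,0,0,0,0,2,0,0,0,0,0,0,0,0,0,1,0,0,0,1,1,0,0,1,0,0,1,0,1,1]
Step 10: insert bpo at [18, 26, 31] -> counters=[0,0,0,0,0,0,0,0,2,0,0,0,0,0,0,0,0,0,2,0,0,0,1,1,0,0,2,0,0,1,0,2,1]
Step 11: insert hg at [8, 23, 32] -> counters=[0,0,0,0,0,0,0,0,3,0,0,0,0,0,0,0,0,0,2,0,0,0,1,2,0,0,2,0,0,1,0,2,2]
Step 12: insert ek at [21, 24, 26] -> counters=[0,0,0,0,0,0,0,0,3,0,0,0,0,0,0,0,0,0,2,0,0,1,1,2,1,0,3,0,0,1,0,2,2]
Step 13: insert hg at [8, 23, 32] -> counters=[0,0,0,0,0,0,0,0,4,0,0,0,0,0,0,0,0,0,2,0,0,1,1,3,1,0,3,0,0,1,0,2,3]
Step 14: insert i at [8, 22, 29] -> counters=[0,0,0,0,0,0,0,0,5,0,0,0,0,0,0,0,0,0,2,0,0,1,2,3,1,0,3,0,0,2,0,2,3]
Step 15: insert ek at [21, 24, 26] -> counters=[0,0,0,0,0,0,0,0,5,0,0,0,0,0,0,0,0,0,2,0,0,2,2,3,2,0,4,0,0,2,0,2,3]
Step 16: insert ek at [21, 24, 26] -> counters=[0,0,0,0,0,0,0,0,5,0,0,0,0,0,0,0,0,0,2,0,0,3,2,3,3,0,5,0,0,2,0,2,3]
Final counters=[0,0,0,0,0,0,0,0,5,0,0,0,0,0,0,0,0,0,2,0,0,3,2,3,3,0,5,0,0,2,0,2,3] -> 10 nonzero

Answer: 10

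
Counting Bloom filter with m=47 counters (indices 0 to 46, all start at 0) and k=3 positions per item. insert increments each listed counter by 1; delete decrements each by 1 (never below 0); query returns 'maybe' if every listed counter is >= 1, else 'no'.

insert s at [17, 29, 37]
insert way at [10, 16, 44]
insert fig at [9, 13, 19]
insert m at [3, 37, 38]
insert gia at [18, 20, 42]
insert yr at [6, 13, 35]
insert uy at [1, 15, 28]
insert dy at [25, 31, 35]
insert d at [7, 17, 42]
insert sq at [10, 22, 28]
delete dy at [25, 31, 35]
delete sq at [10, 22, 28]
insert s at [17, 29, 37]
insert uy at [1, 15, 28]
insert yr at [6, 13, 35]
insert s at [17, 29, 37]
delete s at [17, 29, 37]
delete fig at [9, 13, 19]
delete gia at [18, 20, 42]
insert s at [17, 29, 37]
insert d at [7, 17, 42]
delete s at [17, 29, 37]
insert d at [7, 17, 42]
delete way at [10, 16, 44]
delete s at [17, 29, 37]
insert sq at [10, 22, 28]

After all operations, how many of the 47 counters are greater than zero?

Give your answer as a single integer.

Step 1: insert s at [17, 29, 37] -> counters=[0,0,0,0,0,0,0,0,0,0,0,0,0,0,0,0,0,1,0,0,0,0,0,0,0,0,0,0,0,1,0,0,0,0,0,0,0,1,0,0,0,0,0,0,0,0,0]
Step 2: insert way at [10, 16, 44] -> counters=[0,0,0,0,0,0,0,0,0,0,1,0,0,0,0,0,1,1,0,0,0,0,0,0,0,0,0,0,0,1,0,0,0,0,0,0,0,1,0,0,0,0,0,0,1,0,0]
Step 3: insert fig at [9, 13, 19] -> counters=[0,0,0,0,0,0,0,0,0,1,1,0,0,1,0,0,1,1,0,1,0,0,0,0,0,0,0,0,0,1,0,0,0,0,0,0,0,1,0,0,0,0,0,0,1,0,0]
Step 4: insert m at [3, 37, 38] -> counters=[0,0,0,1,0,0,0,0,0,1,1,0,0,1,0,0,1,1,0,1,0,0,0,0,0,0,0,0,0,1,0,0,0,0,0,0,0,2,1,0,0,0,0,0,1,0,0]
Step 5: insert gia at [18, 20, 42] -> counters=[0,0,0,1,0,0,0,0,0,1,1,0,0,1,0,0,1,1,1,1,1,0,0,0,0,0,0,0,0,1,0,0,0,0,0,0,0,2,1,0,0,0,1,0,1,0,0]
Step 6: insert yr at [6, 13, 35] -> counters=[0,0,0,1,0,0,1,0,0,1,1,0,0,2,0,0,1,1,1,1,1,0,0,0,0,0,0,0,0,1,0,0,0,0,0,1,0,2,1,0,0,0,1,0,1,0,0]
Step 7: insert uy at [1, 15, 28] -> counters=[0,1,0,1,0,0,1,0,0,1,1,0,0,2,0,1,1,1,1,1,1,0,0,0,0,0,0,0,1,1,0,0,0,0,0,1,0,2,1,0,0,0,1,0,1,0,0]
Step 8: insert dy at [25, 31, 35] -> counters=[0,1,0,1,0,0,1,0,0,1,1,0,0,2,0,1,1,1,1,1,1,0,0,0,0,1,0,0,1,1,0,1,0,0,0,2,0,2,1,0,0,0,1,0,1,0,0]
Step 9: insert d at [7, 17, 42] -> counters=[0,1,0,1,0,0,1,1,0,1,1,0,0,2,0,1,1,2,1,1,1,0,0,0,0,1,0,0,1,1,0,1,0,0,0,2,0,2,1,0,0,0,2,0,1,0,0]
Step 10: insert sq at [10, 22, 28] -> counters=[0,1,0,1,0,0,1,1,0,1,2,0,0,2,0,1,1,2,1,1,1,0,1,0,0,1,0,0,2,1,0,1,0,0,0,2,0,2,1,0,0,0,2,0,1,0,0]
Step 11: delete dy at [25, 31, 35] -> counters=[0,1,0,1,0,0,1,1,0,1,2,0,0,2,0,1,1,2,1,1,1,0,1,0,0,0,0,0,2,1,0,0,0,0,0,1,0,2,1,0,0,0,2,0,1,0,0]
Step 12: delete sq at [10, 22, 28] -> counters=[0,1,0,1,0,0,1,1,0,1,1,0,0,2,0,1,1,2,1,1,1,0,0,0,0,0,0,0,1,1,0,0,0,0,0,1,0,2,1,0,0,0,2,0,1,0,0]
Step 13: insert s at [17, 29, 37] -> counters=[0,1,0,1,0,0,1,1,0,1,1,0,0,2,0,1,1,3,1,1,1,0,0,0,0,0,0,0,1,2,0,0,0,0,0,1,0,3,1,0,0,0,2,0,1,0,0]
Step 14: insert uy at [1, 15, 28] -> counters=[0,2,0,1,0,0,1,1,0,1,1,0,0,2,0,2,1,3,1,1,1,0,0,0,0,0,0,0,2,2,0,0,0,0,0,1,0,3,1,0,0,0,2,0,1,0,0]
Step 15: insert yr at [6, 13, 35] -> counters=[0,2,0,1,0,0,2,1,0,1,1,0,0,3,0,2,1,3,1,1,1,0,0,0,0,0,0,0,2,2,0,0,0,0,0,2,0,3,1,0,0,0,2,0,1,0,0]
Step 16: insert s at [17, 29, 37] -> counters=[0,2,0,1,0,0,2,1,0,1,1,0,0,3,0,2,1,4,1,1,1,0,0,0,0,0,0,0,2,3,0,0,0,0,0,2,0,4,1,0,0,0,2,0,1,0,0]
Step 17: delete s at [17, 29, 37] -> counters=[0,2,0,1,0,0,2,1,0,1,1,0,0,3,0,2,1,3,1,1,1,0,0,0,0,0,0,0,2,2,0,0,0,0,0,2,0,3,1,0,0,0,2,0,1,0,0]
Step 18: delete fig at [9, 13, 19] -> counters=[0,2,0,1,0,0,2,1,0,0,1,0,0,2,0,2,1,3,1,0,1,0,0,0,0,0,0,0,2,2,0,0,0,0,0,2,0,3,1,0,0,0,2,0,1,0,0]
Step 19: delete gia at [18, 20, 42] -> counters=[0,2,0,1,0,0,2,1,0,0,1,0,0,2,0,2,1,3,0,0,0,0,0,0,0,0,0,0,2,2,0,0,0,0,0,2,0,3,1,0,0,0,1,0,1,0,0]
Step 20: insert s at [17, 29, 37] -> counters=[0,2,0,1,0,0,2,1,0,0,1,0,0,2,0,2,1,4,0,0,0,0,0,0,0,0,0,0,2,3,0,0,0,0,0,2,0,4,1,0,0,0,1,0,1,0,0]
Step 21: insert d at [7, 17, 42] -> counters=[0,2,0,1,0,0,2,2,0,0,1,0,0,2,0,2,1,5,0,0,0,0,0,0,0,0,0,0,2,3,0,0,0,0,0,2,0,4,1,0,0,0,2,0,1,0,0]
Step 22: delete s at [17, 29, 37] -> counters=[0,2,0,1,0,0,2,2,0,0,1,0,0,2,0,2,1,4,0,0,0,0,0,0,0,0,0,0,2,2,0,0,0,0,0,2,0,3,1,0,0,0,2,0,1,0,0]
Step 23: insert d at [7, 17, 42] -> counters=[0,2,0,1,0,0,2,3,0,0,1,0,0,2,0,2,1,5,0,0,0,0,0,0,0,0,0,0,2,2,0,0,0,0,0,2,0,3,1,0,0,0,3,0,1,0,0]
Step 24: delete way at [10, 16, 44] -> counters=[0,2,0,1,0,0,2,3,0,0,0,0,0,2,0,2,0,5,0,0,0,0,0,0,0,0,0,0,2,2,0,0,0,0,0,2,0,3,1,0,0,0,3,0,0,0,0]
Step 25: delete s at [17, 29, 37] -> counters=[0,2,0,1,0,0,2,3,0,0,0,0,0,2,0,2,0,4,0,0,0,0,0,0,0,0,0,0,2,1,0,0,0,0,0,2,0,2,1,0,0,0,3,0,0,0,0]
Step 26: insert sq at [10, 22, 28] -> counters=[0,2,0,1,0,0,2,3,0,0,1,0,0,2,0,2,0,4,0,0,0,0,1,0,0,0,0,0,3,1,0,0,0,0,0,2,0,2,1,0,0,0,3,0,0,0,0]
Final counters=[0,2,0,1,0,0,2,3,0,0,1,0,0,2,0,2,0,4,0,0,0,0,1,0,0,0,0,0,3,1,0,0,0,0,0,2,0,2,1,0,0,0,3,0,0,0,0] -> 15 nonzero

Answer: 15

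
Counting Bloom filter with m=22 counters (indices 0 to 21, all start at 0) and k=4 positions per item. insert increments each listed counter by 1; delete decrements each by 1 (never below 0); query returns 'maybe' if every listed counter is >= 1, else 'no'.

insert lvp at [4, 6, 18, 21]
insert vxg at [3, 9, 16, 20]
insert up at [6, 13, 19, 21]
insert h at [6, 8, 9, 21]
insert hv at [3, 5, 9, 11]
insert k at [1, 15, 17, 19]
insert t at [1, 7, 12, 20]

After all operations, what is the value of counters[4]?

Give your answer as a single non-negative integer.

Step 1: insert lvp at [4, 6, 18, 21] -> counters=[0,0,0,0,1,0,1,0,0,0,0,0,0,0,0,0,0,0,1,0,0,1]
Step 2: insert vxg at [3, 9, 16, 20] -> counters=[0,0,0,1,1,0,1,0,0,1,0,0,0,0,0,0,1,0,1,0,1,1]
Step 3: insert up at [6, 13, 19, 21] -> counters=[0,0,0,1,1,0,2,0,0,1,0,0,0,1,0,0,1,0,1,1,1,2]
Step 4: insert h at [6, 8, 9, 21] -> counters=[0,0,0,1,1,0,3,0,1,2,0,0,0,1,0,0,1,0,1,1,1,3]
Step 5: insert hv at [3, 5, 9, 11] -> counters=[0,0,0,2,1,1,3,0,1,3,0,1,0,1,0,0,1,0,1,1,1,3]
Step 6: insert k at [1, 15, 17, 19] -> counters=[0,1,0,2,1,1,3,0,1,3,0,1,0,1,0,1,1,1,1,2,1,3]
Step 7: insert t at [1, 7, 12, 20] -> counters=[0,2,0,2,1,1,3,1,1,3,0,1,1,1,0,1,1,1,1,2,2,3]
Final counters=[0,2,0,2,1,1,3,1,1,3,0,1,1,1,0,1,1,1,1,2,2,3] -> counters[4]=1

Answer: 1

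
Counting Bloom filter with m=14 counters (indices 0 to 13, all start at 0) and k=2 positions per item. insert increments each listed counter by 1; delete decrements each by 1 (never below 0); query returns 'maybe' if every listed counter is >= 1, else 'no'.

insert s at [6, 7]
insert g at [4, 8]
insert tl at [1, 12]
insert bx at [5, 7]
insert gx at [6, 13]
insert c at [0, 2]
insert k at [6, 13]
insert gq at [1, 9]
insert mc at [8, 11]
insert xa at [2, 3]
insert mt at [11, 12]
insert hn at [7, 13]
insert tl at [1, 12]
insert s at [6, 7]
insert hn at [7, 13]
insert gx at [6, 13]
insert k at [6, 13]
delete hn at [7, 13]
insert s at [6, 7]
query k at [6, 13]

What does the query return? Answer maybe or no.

Answer: maybe

Derivation:
Step 1: insert s at [6, 7] -> counters=[0,0,0,0,0,0,1,1,0,0,0,0,0,0]
Step 2: insert g at [4, 8] -> counters=[0,0,0,0,1,0,1,1,1,0,0,0,0,0]
Step 3: insert tl at [1, 12] -> counters=[0,1,0,0,1,0,1,1,1,0,0,0,1,0]
Step 4: insert bx at [5, 7] -> counters=[0,1,0,0,1,1,1,2,1,0,0,0,1,0]
Step 5: insert gx at [6, 13] -> counters=[0,1,0,0,1,1,2,2,1,0,0,0,1,1]
Step 6: insert c at [0, 2] -> counters=[1,1,1,0,1,1,2,2,1,0,0,0,1,1]
Step 7: insert k at [6, 13] -> counters=[1,1,1,0,1,1,3,2,1,0,0,0,1,2]
Step 8: insert gq at [1, 9] -> counters=[1,2,1,0,1,1,3,2,1,1,0,0,1,2]
Step 9: insert mc at [8, 11] -> counters=[1,2,1,0,1,1,3,2,2,1,0,1,1,2]
Step 10: insert xa at [2, 3] -> counters=[1,2,2,1,1,1,3,2,2,1,0,1,1,2]
Step 11: insert mt at [11, 12] -> counters=[1,2,2,1,1,1,3,2,2,1,0,2,2,2]
Step 12: insert hn at [7, 13] -> counters=[1,2,2,1,1,1,3,3,2,1,0,2,2,3]
Step 13: insert tl at [1, 12] -> counters=[1,3,2,1,1,1,3,3,2,1,0,2,3,3]
Step 14: insert s at [6, 7] -> counters=[1,3,2,1,1,1,4,4,2,1,0,2,3,3]
Step 15: insert hn at [7, 13] -> counters=[1,3,2,1,1,1,4,5,2,1,0,2,3,4]
Step 16: insert gx at [6, 13] -> counters=[1,3,2,1,1,1,5,5,2,1,0,2,3,5]
Step 17: insert k at [6, 13] -> counters=[1,3,2,1,1,1,6,5,2,1,0,2,3,6]
Step 18: delete hn at [7, 13] -> counters=[1,3,2,1,1,1,6,4,2,1,0,2,3,5]
Step 19: insert s at [6, 7] -> counters=[1,3,2,1,1,1,7,5,2,1,0,2,3,5]
Query k: check counters[6]=7 counters[13]=5 -> maybe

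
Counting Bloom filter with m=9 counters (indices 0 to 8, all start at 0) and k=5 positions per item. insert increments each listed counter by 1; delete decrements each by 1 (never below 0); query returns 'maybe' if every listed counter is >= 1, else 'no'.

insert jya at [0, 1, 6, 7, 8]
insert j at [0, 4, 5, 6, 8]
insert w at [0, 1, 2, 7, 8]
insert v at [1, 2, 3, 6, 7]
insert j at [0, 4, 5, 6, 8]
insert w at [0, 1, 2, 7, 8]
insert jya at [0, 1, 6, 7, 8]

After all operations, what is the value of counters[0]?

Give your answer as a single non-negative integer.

Answer: 6

Derivation:
Step 1: insert jya at [0, 1, 6, 7, 8] -> counters=[1,1,0,0,0,0,1,1,1]
Step 2: insert j at [0, 4, 5, 6, 8] -> counters=[2,1,0,0,1,1,2,1,2]
Step 3: insert w at [0, 1, 2, 7, 8] -> counters=[3,2,1,0,1,1,2,2,3]
Step 4: insert v at [1, 2, 3, 6, 7] -> counters=[3,3,2,1,1,1,3,3,3]
Step 5: insert j at [0, 4, 5, 6, 8] -> counters=[4,3,2,1,2,2,4,3,4]
Step 6: insert w at [0, 1, 2, 7, 8] -> counters=[5,4,3,1,2,2,4,4,5]
Step 7: insert jya at [0, 1, 6, 7, 8] -> counters=[6,5,3,1,2,2,5,5,6]
Final counters=[6,5,3,1,2,2,5,5,6] -> counters[0]=6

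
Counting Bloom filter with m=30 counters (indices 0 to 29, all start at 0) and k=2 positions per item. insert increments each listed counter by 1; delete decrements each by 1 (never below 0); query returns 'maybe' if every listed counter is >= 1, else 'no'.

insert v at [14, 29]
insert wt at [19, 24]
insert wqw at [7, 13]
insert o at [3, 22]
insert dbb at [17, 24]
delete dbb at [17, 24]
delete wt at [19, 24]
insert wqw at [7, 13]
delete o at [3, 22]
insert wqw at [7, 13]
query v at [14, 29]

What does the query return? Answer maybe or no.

Answer: maybe

Derivation:
Step 1: insert v at [14, 29] -> counters=[0,0,0,0,0,0,0,0,0,0,0,0,0,0,1,0,0,0,0,0,0,0,0,0,0,0,0,0,0,1]
Step 2: insert wt at [19, 24] -> counters=[0,0,0,0,0,0,0,0,0,0,0,0,0,0,1,0,0,0,0,1,0,0,0,0,1,0,0,0,0,1]
Step 3: insert wqw at [7, 13] -> counters=[0,0,0,0,0,0,0,1,0,0,0,0,0,1,1,0,0,0,0,1,0,0,0,0,1,0,0,0,0,1]
Step 4: insert o at [3, 22] -> counters=[0,0,0,1,0,0,0,1,0,0,0,0,0,1,1,0,0,0,0,1,0,0,1,0,1,0,0,0,0,1]
Step 5: insert dbb at [17, 24] -> counters=[0,0,0,1,0,0,0,1,0,0,0,0,0,1,1,0,0,1,0,1,0,0,1,0,2,0,0,0,0,1]
Step 6: delete dbb at [17, 24] -> counters=[0,0,0,1,0,0,0,1,0,0,0,0,0,1,1,0,0,0,0,1,0,0,1,0,1,0,0,0,0,1]
Step 7: delete wt at [19, 24] -> counters=[0,0,0,1,0,0,0,1,0,0,0,0,0,1,1,0,0,0,0,0,0,0,1,0,0,0,0,0,0,1]
Step 8: insert wqw at [7, 13] -> counters=[0,0,0,1,0,0,0,2,0,0,0,0,0,2,1,0,0,0,0,0,0,0,1,0,0,0,0,0,0,1]
Step 9: delete o at [3, 22] -> counters=[0,0,0,0,0,0,0,2,0,0,0,0,0,2,1,0,0,0,0,0,0,0,0,0,0,0,0,0,0,1]
Step 10: insert wqw at [7, 13] -> counters=[0,0,0,0,0,0,0,3,0,0,0,0,0,3,1,0,0,0,0,0,0,0,0,0,0,0,0,0,0,1]
Query v: check counters[14]=1 counters[29]=1 -> maybe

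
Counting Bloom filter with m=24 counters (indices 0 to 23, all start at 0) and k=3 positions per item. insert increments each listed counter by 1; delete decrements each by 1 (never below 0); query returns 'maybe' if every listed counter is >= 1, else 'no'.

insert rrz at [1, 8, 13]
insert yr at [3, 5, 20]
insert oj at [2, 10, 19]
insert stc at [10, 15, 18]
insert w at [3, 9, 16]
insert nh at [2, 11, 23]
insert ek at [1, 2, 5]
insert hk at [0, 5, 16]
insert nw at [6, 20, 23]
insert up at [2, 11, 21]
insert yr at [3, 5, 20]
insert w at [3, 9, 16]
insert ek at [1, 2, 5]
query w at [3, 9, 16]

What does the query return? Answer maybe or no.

Step 1: insert rrz at [1, 8, 13] -> counters=[0,1,0,0,0,0,0,0,1,0,0,0,0,1,0,0,0,0,0,0,0,0,0,0]
Step 2: insert yr at [3, 5, 20] -> counters=[0,1,0,1,0,1,0,0,1,0,0,0,0,1,0,0,0,0,0,0,1,0,0,0]
Step 3: insert oj at [2, 10, 19] -> counters=[0,1,1,1,0,1,0,0,1,0,1,0,0,1,0,0,0,0,0,1,1,0,0,0]
Step 4: insert stc at [10, 15, 18] -> counters=[0,1,1,1,0,1,0,0,1,0,2,0,0,1,0,1,0,0,1,1,1,0,0,0]
Step 5: insert w at [3, 9, 16] -> counters=[0,1,1,2,0,1,0,0,1,1,2,0,0,1,0,1,1,0,1,1,1,0,0,0]
Step 6: insert nh at [2, 11, 23] -> counters=[0,1,2,2,0,1,0,0,1,1,2,1,0,1,0,1,1,0,1,1,1,0,0,1]
Step 7: insert ek at [1, 2, 5] -> counters=[0,2,3,2,0,2,0,0,1,1,2,1,0,1,0,1,1,0,1,1,1,0,0,1]
Step 8: insert hk at [0, 5, 16] -> counters=[1,2,3,2,0,3,0,0,1,1,2,1,0,1,0,1,2,0,1,1,1,0,0,1]
Step 9: insert nw at [6, 20, 23] -> counters=[1,2,3,2,0,3,1,0,1,1,2,1,0,1,0,1,2,0,1,1,2,0,0,2]
Step 10: insert up at [2, 11, 21] -> counters=[1,2,4,2,0,3,1,0,1,1,2,2,0,1,0,1,2,0,1,1,2,1,0,2]
Step 11: insert yr at [3, 5, 20] -> counters=[1,2,4,3,0,4,1,0,1,1,2,2,0,1,0,1,2,0,1,1,3,1,0,2]
Step 12: insert w at [3, 9, 16] -> counters=[1,2,4,4,0,4,1,0,1,2,2,2,0,1,0,1,3,0,1,1,3,1,0,2]
Step 13: insert ek at [1, 2, 5] -> counters=[1,3,5,4,0,5,1,0,1,2,2,2,0,1,0,1,3,0,1,1,3,1,0,2]
Query w: check counters[3]=4 counters[9]=2 counters[16]=3 -> maybe

Answer: maybe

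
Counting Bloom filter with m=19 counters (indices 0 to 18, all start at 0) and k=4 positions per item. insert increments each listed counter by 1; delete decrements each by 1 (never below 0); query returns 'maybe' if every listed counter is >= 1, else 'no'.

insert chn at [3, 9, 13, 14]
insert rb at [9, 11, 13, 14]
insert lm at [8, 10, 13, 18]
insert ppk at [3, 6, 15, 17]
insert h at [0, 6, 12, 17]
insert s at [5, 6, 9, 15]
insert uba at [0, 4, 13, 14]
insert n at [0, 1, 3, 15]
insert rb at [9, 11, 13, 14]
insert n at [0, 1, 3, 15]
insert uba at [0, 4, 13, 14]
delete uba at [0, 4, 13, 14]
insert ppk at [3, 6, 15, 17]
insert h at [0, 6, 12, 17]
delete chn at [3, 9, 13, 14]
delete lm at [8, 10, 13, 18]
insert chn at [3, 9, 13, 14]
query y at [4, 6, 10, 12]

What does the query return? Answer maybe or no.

Answer: no

Derivation:
Step 1: insert chn at [3, 9, 13, 14] -> counters=[0,0,0,1,0,0,0,0,0,1,0,0,0,1,1,0,0,0,0]
Step 2: insert rb at [9, 11, 13, 14] -> counters=[0,0,0,1,0,0,0,0,0,2,0,1,0,2,2,0,0,0,0]
Step 3: insert lm at [8, 10, 13, 18] -> counters=[0,0,0,1,0,0,0,0,1,2,1,1,0,3,2,0,0,0,1]
Step 4: insert ppk at [3, 6, 15, 17] -> counters=[0,0,0,2,0,0,1,0,1,2,1,1,0,3,2,1,0,1,1]
Step 5: insert h at [0, 6, 12, 17] -> counters=[1,0,0,2,0,0,2,0,1,2,1,1,1,3,2,1,0,2,1]
Step 6: insert s at [5, 6, 9, 15] -> counters=[1,0,0,2,0,1,3,0,1,3,1,1,1,3,2,2,0,2,1]
Step 7: insert uba at [0, 4, 13, 14] -> counters=[2,0,0,2,1,1,3,0,1,3,1,1,1,4,3,2,0,2,1]
Step 8: insert n at [0, 1, 3, 15] -> counters=[3,1,0,3,1,1,3,0,1,3,1,1,1,4,3,3,0,2,1]
Step 9: insert rb at [9, 11, 13, 14] -> counters=[3,1,0,3,1,1,3,0,1,4,1,2,1,5,4,3,0,2,1]
Step 10: insert n at [0, 1, 3, 15] -> counters=[4,2,0,4,1,1,3,0,1,4,1,2,1,5,4,4,0,2,1]
Step 11: insert uba at [0, 4, 13, 14] -> counters=[5,2,0,4,2,1,3,0,1,4,1,2,1,6,5,4,0,2,1]
Step 12: delete uba at [0, 4, 13, 14] -> counters=[4,2,0,4,1,1,3,0,1,4,1,2,1,5,4,4,0,2,1]
Step 13: insert ppk at [3, 6, 15, 17] -> counters=[4,2,0,5,1,1,4,0,1,4,1,2,1,5,4,5,0,3,1]
Step 14: insert h at [0, 6, 12, 17] -> counters=[5,2,0,5,1,1,5,0,1,4,1,2,2,5,4,5,0,4,1]
Step 15: delete chn at [3, 9, 13, 14] -> counters=[5,2,0,4,1,1,5,0,1,3,1,2,2,4,3,5,0,4,1]
Step 16: delete lm at [8, 10, 13, 18] -> counters=[5,2,0,4,1,1,5,0,0,3,0,2,2,3,3,5,0,4,0]
Step 17: insert chn at [3, 9, 13, 14] -> counters=[5,2,0,5,1,1,5,0,0,4,0,2,2,4,4,5,0,4,0]
Query y: check counters[4]=1 counters[6]=5 counters[10]=0 counters[12]=2 -> no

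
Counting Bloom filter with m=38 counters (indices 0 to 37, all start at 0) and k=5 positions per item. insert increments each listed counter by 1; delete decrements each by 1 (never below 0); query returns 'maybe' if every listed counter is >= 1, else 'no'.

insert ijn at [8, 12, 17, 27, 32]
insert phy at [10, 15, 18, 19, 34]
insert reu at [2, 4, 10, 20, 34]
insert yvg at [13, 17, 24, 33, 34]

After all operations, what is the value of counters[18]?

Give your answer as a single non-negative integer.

Step 1: insert ijn at [8, 12, 17, 27, 32] -> counters=[0,0,0,0,0,0,0,0,1,0,0,0,1,0,0,0,0,1,0,0,0,0,0,0,0,0,0,1,0,0,0,0,1,0,0,0,0,0]
Step 2: insert phy at [10, 15, 18, 19, 34] -> counters=[0,0,0,0,0,0,0,0,1,0,1,0,1,0,0,1,0,1,1,1,0,0,0,0,0,0,0,1,0,0,0,0,1,0,1,0,0,0]
Step 3: insert reu at [2, 4, 10, 20, 34] -> counters=[0,0,1,0,1,0,0,0,1,0,2,0,1,0,0,1,0,1,1,1,1,0,0,0,0,0,0,1,0,0,0,0,1,0,2,0,0,0]
Step 4: insert yvg at [13, 17, 24, 33, 34] -> counters=[0,0,1,0,1,0,0,0,1,0,2,0,1,1,0,1,0,2,1,1,1,0,0,0,1,0,0,1,0,0,0,0,1,1,3,0,0,0]
Final counters=[0,0,1,0,1,0,0,0,1,0,2,0,1,1,0,1,0,2,1,1,1,0,0,0,1,0,0,1,0,0,0,0,1,1,3,0,0,0] -> counters[18]=1

Answer: 1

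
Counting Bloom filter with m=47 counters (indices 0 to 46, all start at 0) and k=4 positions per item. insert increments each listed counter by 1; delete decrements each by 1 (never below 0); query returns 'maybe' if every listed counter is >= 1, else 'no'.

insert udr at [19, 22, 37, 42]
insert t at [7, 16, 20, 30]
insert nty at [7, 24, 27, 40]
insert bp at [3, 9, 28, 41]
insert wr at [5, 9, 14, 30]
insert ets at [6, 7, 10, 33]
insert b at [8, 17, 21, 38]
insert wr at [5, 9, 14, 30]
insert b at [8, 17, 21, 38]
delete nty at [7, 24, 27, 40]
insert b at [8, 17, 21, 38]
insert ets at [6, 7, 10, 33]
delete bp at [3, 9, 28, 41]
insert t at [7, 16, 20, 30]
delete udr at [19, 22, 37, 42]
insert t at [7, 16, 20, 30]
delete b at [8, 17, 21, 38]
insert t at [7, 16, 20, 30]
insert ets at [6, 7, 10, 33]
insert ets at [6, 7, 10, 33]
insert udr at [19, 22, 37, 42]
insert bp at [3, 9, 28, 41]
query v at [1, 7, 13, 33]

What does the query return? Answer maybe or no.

Answer: no

Derivation:
Step 1: insert udr at [19, 22, 37, 42] -> counters=[0,0,0,0,0,0,0,0,0,0,0,0,0,0,0,0,0,0,0,1,0,0,1,0,0,0,0,0,0,0,0,0,0,0,0,0,0,1,0,0,0,0,1,0,0,0,0]
Step 2: insert t at [7, 16, 20, 30] -> counters=[0,0,0,0,0,0,0,1,0,0,0,0,0,0,0,0,1,0,0,1,1,0,1,0,0,0,0,0,0,0,1,0,0,0,0,0,0,1,0,0,0,0,1,0,0,0,0]
Step 3: insert nty at [7, 24, 27, 40] -> counters=[0,0,0,0,0,0,0,2,0,0,0,0,0,0,0,0,1,0,0,1,1,0,1,0,1,0,0,1,0,0,1,0,0,0,0,0,0,1,0,0,1,0,1,0,0,0,0]
Step 4: insert bp at [3, 9, 28, 41] -> counters=[0,0,0,1,0,0,0,2,0,1,0,0,0,0,0,0,1,0,0,1,1,0,1,0,1,0,0,1,1,0,1,0,0,0,0,0,0,1,0,0,1,1,1,0,0,0,0]
Step 5: insert wr at [5, 9, 14, 30] -> counters=[0,0,0,1,0,1,0,2,0,2,0,0,0,0,1,0,1,0,0,1,1,0,1,0,1,0,0,1,1,0,2,0,0,0,0,0,0,1,0,0,1,1,1,0,0,0,0]
Step 6: insert ets at [6, 7, 10, 33] -> counters=[0,0,0,1,0,1,1,3,0,2,1,0,0,0,1,0,1,0,0,1,1,0,1,0,1,0,0,1,1,0,2,0,0,1,0,0,0,1,0,0,1,1,1,0,0,0,0]
Step 7: insert b at [8, 17, 21, 38] -> counters=[0,0,0,1,0,1,1,3,1,2,1,0,0,0,1,0,1,1,0,1,1,1,1,0,1,0,0,1,1,0,2,0,0,1,0,0,0,1,1,0,1,1,1,0,0,0,0]
Step 8: insert wr at [5, 9, 14, 30] -> counters=[0,0,0,1,0,2,1,3,1,3,1,0,0,0,2,0,1,1,0,1,1,1,1,0,1,0,0,1,1,0,3,0,0,1,0,0,0,1,1,0,1,1,1,0,0,0,0]
Step 9: insert b at [8, 17, 21, 38] -> counters=[0,0,0,1,0,2,1,3,2,3,1,0,0,0,2,0,1,2,0,1,1,2,1,0,1,0,0,1,1,0,3,0,0,1,0,0,0,1,2,0,1,1,1,0,0,0,0]
Step 10: delete nty at [7, 24, 27, 40] -> counters=[0,0,0,1,0,2,1,2,2,3,1,0,0,0,2,0,1,2,0,1,1,2,1,0,0,0,0,0,1,0,3,0,0,1,0,0,0,1,2,0,0,1,1,0,0,0,0]
Step 11: insert b at [8, 17, 21, 38] -> counters=[0,0,0,1,0,2,1,2,3,3,1,0,0,0,2,0,1,3,0,1,1,3,1,0,0,0,0,0,1,0,3,0,0,1,0,0,0,1,3,0,0,1,1,0,0,0,0]
Step 12: insert ets at [6, 7, 10, 33] -> counters=[0,0,0,1,0,2,2,3,3,3,2,0,0,0,2,0,1,3,0,1,1,3,1,0,0,0,0,0,1,0,3,0,0,2,0,0,0,1,3,0,0,1,1,0,0,0,0]
Step 13: delete bp at [3, 9, 28, 41] -> counters=[0,0,0,0,0,2,2,3,3,2,2,0,0,0,2,0,1,3,0,1,1,3,1,0,0,0,0,0,0,0,3,0,0,2,0,0,0,1,3,0,0,0,1,0,0,0,0]
Step 14: insert t at [7, 16, 20, 30] -> counters=[0,0,0,0,0,2,2,4,3,2,2,0,0,0,2,0,2,3,0,1,2,3,1,0,0,0,0,0,0,0,4,0,0,2,0,0,0,1,3,0,0,0,1,0,0,0,0]
Step 15: delete udr at [19, 22, 37, 42] -> counters=[0,0,0,0,0,2,2,4,3,2,2,0,0,0,2,0,2,3,0,0,2,3,0,0,0,0,0,0,0,0,4,0,0,2,0,0,0,0,3,0,0,0,0,0,0,0,0]
Step 16: insert t at [7, 16, 20, 30] -> counters=[0,0,0,0,0,2,2,5,3,2,2,0,0,0,2,0,3,3,0,0,3,3,0,0,0,0,0,0,0,0,5,0,0,2,0,0,0,0,3,0,0,0,0,0,0,0,0]
Step 17: delete b at [8, 17, 21, 38] -> counters=[0,0,0,0,0,2,2,5,2,2,2,0,0,0,2,0,3,2,0,0,3,2,0,0,0,0,0,0,0,0,5,0,0,2,0,0,0,0,2,0,0,0,0,0,0,0,0]
Step 18: insert t at [7, 16, 20, 30] -> counters=[0,0,0,0,0,2,2,6,2,2,2,0,0,0,2,0,4,2,0,0,4,2,0,0,0,0,0,0,0,0,6,0,0,2,0,0,0,0,2,0,0,0,0,0,0,0,0]
Step 19: insert ets at [6, 7, 10, 33] -> counters=[0,0,0,0,0,2,3,7,2,2,3,0,0,0,2,0,4,2,0,0,4,2,0,0,0,0,0,0,0,0,6,0,0,3,0,0,0,0,2,0,0,0,0,0,0,0,0]
Step 20: insert ets at [6, 7, 10, 33] -> counters=[0,0,0,0,0,2,4,8,2,2,4,0,0,0,2,0,4,2,0,0,4,2,0,0,0,0,0,0,0,0,6,0,0,4,0,0,0,0,2,0,0,0,0,0,0,0,0]
Step 21: insert udr at [19, 22, 37, 42] -> counters=[0,0,0,0,0,2,4,8,2,2,4,0,0,0,2,0,4,2,0,1,4,2,1,0,0,0,0,0,0,0,6,0,0,4,0,0,0,1,2,0,0,0,1,0,0,0,0]
Step 22: insert bp at [3, 9, 28, 41] -> counters=[0,0,0,1,0,2,4,8,2,3,4,0,0,0,2,0,4,2,0,1,4,2,1,0,0,0,0,0,1,0,6,0,0,4,0,0,0,1,2,0,0,1,1,0,0,0,0]
Query v: check counters[1]=0 counters[7]=8 counters[13]=0 counters[33]=4 -> no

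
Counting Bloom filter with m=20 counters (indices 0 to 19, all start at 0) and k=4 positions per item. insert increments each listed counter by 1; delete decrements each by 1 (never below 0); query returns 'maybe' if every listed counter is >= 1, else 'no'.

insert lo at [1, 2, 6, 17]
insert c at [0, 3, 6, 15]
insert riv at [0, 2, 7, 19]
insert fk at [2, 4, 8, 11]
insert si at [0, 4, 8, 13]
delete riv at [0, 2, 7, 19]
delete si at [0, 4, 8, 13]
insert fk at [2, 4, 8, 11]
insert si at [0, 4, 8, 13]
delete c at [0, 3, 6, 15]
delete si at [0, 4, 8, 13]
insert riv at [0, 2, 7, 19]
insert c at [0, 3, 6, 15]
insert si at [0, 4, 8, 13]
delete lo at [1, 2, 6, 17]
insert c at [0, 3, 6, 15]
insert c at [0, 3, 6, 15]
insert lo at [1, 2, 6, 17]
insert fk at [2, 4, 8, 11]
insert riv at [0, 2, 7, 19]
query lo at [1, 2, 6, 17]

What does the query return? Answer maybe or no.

Answer: maybe

Derivation:
Step 1: insert lo at [1, 2, 6, 17] -> counters=[0,1,1,0,0,0,1,0,0,0,0,0,0,0,0,0,0,1,0,0]
Step 2: insert c at [0, 3, 6, 15] -> counters=[1,1,1,1,0,0,2,0,0,0,0,0,0,0,0,1,0,1,0,0]
Step 3: insert riv at [0, 2, 7, 19] -> counters=[2,1,2,1,0,0,2,1,0,0,0,0,0,0,0,1,0,1,0,1]
Step 4: insert fk at [2, 4, 8, 11] -> counters=[2,1,3,1,1,0,2,1,1,0,0,1,0,0,0,1,0,1,0,1]
Step 5: insert si at [0, 4, 8, 13] -> counters=[3,1,3,1,2,0,2,1,2,0,0,1,0,1,0,1,0,1,0,1]
Step 6: delete riv at [0, 2, 7, 19] -> counters=[2,1,2,1,2,0,2,0,2,0,0,1,0,1,0,1,0,1,0,0]
Step 7: delete si at [0, 4, 8, 13] -> counters=[1,1,2,1,1,0,2,0,1,0,0,1,0,0,0,1,0,1,0,0]
Step 8: insert fk at [2, 4, 8, 11] -> counters=[1,1,3,1,2,0,2,0,2,0,0,2,0,0,0,1,0,1,0,0]
Step 9: insert si at [0, 4, 8, 13] -> counters=[2,1,3,1,3,0,2,0,3,0,0,2,0,1,0,1,0,1,0,0]
Step 10: delete c at [0, 3, 6, 15] -> counters=[1,1,3,0,3,0,1,0,3,0,0,2,0,1,0,0,0,1,0,0]
Step 11: delete si at [0, 4, 8, 13] -> counters=[0,1,3,0,2,0,1,0,2,0,0,2,0,0,0,0,0,1,0,0]
Step 12: insert riv at [0, 2, 7, 19] -> counters=[1,1,4,0,2,0,1,1,2,0,0,2,0,0,0,0,0,1,0,1]
Step 13: insert c at [0, 3, 6, 15] -> counters=[2,1,4,1,2,0,2,1,2,0,0,2,0,0,0,1,0,1,0,1]
Step 14: insert si at [0, 4, 8, 13] -> counters=[3,1,4,1,3,0,2,1,3,0,0,2,0,1,0,1,0,1,0,1]
Step 15: delete lo at [1, 2, 6, 17] -> counters=[3,0,3,1,3,0,1,1,3,0,0,2,0,1,0,1,0,0,0,1]
Step 16: insert c at [0, 3, 6, 15] -> counters=[4,0,3,2,3,0,2,1,3,0,0,2,0,1,0,2,0,0,0,1]
Step 17: insert c at [0, 3, 6, 15] -> counters=[5,0,3,3,3,0,3,1,3,0,0,2,0,1,0,3,0,0,0,1]
Step 18: insert lo at [1, 2, 6, 17] -> counters=[5,1,4,3,3,0,4,1,3,0,0,2,0,1,0,3,0,1,0,1]
Step 19: insert fk at [2, 4, 8, 11] -> counters=[5,1,5,3,4,0,4,1,4,0,0,3,0,1,0,3,0,1,0,1]
Step 20: insert riv at [0, 2, 7, 19] -> counters=[6,1,6,3,4,0,4,2,4,0,0,3,0,1,0,3,0,1,0,2]
Query lo: check counters[1]=1 counters[2]=6 counters[6]=4 counters[17]=1 -> maybe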